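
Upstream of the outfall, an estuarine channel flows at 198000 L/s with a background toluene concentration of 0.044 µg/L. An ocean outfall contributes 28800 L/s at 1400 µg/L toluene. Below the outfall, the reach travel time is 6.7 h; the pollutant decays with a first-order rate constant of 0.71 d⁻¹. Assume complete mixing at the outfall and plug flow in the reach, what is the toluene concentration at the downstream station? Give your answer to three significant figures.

Flow-weighted average: C = (198000·0.04400 + 28800·1400) / 226800 = 40330000/226800 = 177.8 µg/L.
First-order decay: C = 177.8·exp(−k·t) = 177.8·0.8202 = 145.8 µg/L.

146 µg/L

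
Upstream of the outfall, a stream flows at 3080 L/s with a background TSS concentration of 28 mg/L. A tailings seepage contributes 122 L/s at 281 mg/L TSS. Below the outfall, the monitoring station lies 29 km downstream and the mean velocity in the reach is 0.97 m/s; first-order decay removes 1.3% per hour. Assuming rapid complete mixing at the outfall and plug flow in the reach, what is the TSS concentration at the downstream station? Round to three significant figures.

After mixing, C = (3080·28.00 + 122.0·281.0) / 3202 = 120500/3202 = 37.64 mg/L.
Travel time t = 29·1000 / 0.97 = 29900 s = 8.305 h.
1.3%/h lost → k = −ln(1 − 0.013) = 0.01309 h⁻¹.
After decay, C = 37.64 × e^(−kt) = 37.64 × 0.8970 = 33.76 mg/L.

33.8 mg/L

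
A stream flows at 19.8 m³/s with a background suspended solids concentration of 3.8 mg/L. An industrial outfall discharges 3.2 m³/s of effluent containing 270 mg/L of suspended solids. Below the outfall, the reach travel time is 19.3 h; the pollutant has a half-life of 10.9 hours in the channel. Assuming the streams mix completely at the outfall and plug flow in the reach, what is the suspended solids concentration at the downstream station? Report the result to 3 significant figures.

Flow-weighted average: C = (19.80·3.800 + 3.200·270.0) / 23.00 = 939.2/23.00 = 40.84 mg/L.
Half-life 10.9 h → k = ln 2 / 10.9 = 0.06359 h⁻¹ = 1.526 d⁻¹.
Applying C = C₀e^(−kt): 40.84 × 0.2931 = 11.97 mg/L.

12.0 mg/L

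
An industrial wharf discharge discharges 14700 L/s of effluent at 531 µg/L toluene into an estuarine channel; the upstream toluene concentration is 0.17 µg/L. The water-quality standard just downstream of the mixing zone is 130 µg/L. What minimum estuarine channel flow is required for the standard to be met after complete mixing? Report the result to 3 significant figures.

45400 L/s

Set C_mix = 130: (Q·0.1700 + 14700·531.0) / (Q + 14700) = 130
→ Q = 14700·(531.0 − 130)/(130 − 0.1700) = 45400 L/s.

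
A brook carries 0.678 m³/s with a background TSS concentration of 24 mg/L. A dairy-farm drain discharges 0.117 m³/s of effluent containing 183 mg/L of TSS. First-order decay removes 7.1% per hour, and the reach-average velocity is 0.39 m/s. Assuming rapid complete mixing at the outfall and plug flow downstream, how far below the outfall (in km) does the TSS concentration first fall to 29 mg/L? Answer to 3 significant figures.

9.37 km

After mixing, C = (0.6780·24.00 + 0.1170·183.0) / 0.7950 = 37.68/0.7950 = 47.40 mg/L.
7.1%/h lost → k = −ln(1 − 0.071) = 0.07365 h⁻¹.
Set 47.40·exp(−k·t) = 29 → t = ln(47.40/29)/k = 24020 s = 6.671 h.
Distance = v·t = 0.39·24020 = 9367 m = 9.367 km.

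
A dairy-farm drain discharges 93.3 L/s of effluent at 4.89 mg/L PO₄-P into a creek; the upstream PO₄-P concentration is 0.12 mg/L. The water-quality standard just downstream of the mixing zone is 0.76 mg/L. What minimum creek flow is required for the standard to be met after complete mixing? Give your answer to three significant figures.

602 L/s

Set C_mix = 0.76: (Q·0.1200 + 93.30·4.890) / (Q + 93.30) = 0.76
→ Q = 93.30·(4.890 − 0.76)/(0.76 − 0.1200) = 602.1 L/s.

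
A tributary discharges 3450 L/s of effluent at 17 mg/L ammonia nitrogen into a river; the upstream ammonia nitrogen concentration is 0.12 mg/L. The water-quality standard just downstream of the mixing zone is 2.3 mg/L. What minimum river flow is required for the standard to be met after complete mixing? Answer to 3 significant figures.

23300 L/s

Set C_mix = 2.3: (Q·0.1200 + 3450·17.00) / (Q + 3450) = 2.3
→ Q = 3450·(17.00 − 2.3)/(2.3 − 0.1200) = 23260 L/s.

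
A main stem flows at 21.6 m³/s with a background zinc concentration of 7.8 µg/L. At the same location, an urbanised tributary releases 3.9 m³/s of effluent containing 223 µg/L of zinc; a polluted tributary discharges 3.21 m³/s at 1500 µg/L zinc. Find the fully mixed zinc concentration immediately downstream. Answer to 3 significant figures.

After mixing, C = (21.60·7.800 + 3.900·223.0 + 3.210·1500) / 28.71 = 5853/28.71 = 203.9 µg/L.

204 µg/L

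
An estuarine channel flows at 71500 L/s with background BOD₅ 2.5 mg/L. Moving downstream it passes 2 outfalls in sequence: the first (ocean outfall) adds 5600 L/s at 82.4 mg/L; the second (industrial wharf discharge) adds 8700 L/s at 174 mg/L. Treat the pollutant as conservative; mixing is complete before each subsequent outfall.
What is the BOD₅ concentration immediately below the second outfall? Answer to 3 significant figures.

25.1 mg/L

Below outfall 1: Q → 77100 L/s, C = (71500·2.500 + 5600·82.40)/77100 = 8.303 mg/L.
Below outfall 2: Q → 85800 L/s, C = (77100·8.303 + 8700·174.0)/85800 = 25.10 mg/L.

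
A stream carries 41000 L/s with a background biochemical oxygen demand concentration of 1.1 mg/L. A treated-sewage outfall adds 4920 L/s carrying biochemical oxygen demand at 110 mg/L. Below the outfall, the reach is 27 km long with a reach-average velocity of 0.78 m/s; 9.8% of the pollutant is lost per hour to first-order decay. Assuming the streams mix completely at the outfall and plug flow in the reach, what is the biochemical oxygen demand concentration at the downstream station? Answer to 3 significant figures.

Mass balance: C = (41000·1.100 + 4920·110.0) / 45920 = 586300/45920 = 12.77 mg/L.
Travel time t = 27·1000 / 0.78 = 34620 s = 9.615 h.
9.8%/h lost → k = −ln(1 − 0.098) = 0.1031 h⁻¹.
After decay, C = 12.77 × e^(−kt) = 12.77 × 0.3709 = 4.736 mg/L.

4.74 mg/L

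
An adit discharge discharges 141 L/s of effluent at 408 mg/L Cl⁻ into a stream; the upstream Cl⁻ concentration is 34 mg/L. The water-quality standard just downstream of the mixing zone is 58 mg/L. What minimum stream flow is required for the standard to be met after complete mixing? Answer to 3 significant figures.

Set C_mix = 58: (Q·34.00 + 141.0·408.0) / (Q + 141.0) = 58
→ Q = 141.0·(408.0 − 58)/(58 − 34.00) = 2056 L/s.

2060 L/s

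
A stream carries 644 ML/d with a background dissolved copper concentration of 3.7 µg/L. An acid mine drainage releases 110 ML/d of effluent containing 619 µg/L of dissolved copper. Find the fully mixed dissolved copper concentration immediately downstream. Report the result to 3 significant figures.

Conservation of mass: C = (644.0·3.700 + 110.0·619.0) / 754.0 = 70470/754.0 = 93.47 µg/L.

93.5 µg/L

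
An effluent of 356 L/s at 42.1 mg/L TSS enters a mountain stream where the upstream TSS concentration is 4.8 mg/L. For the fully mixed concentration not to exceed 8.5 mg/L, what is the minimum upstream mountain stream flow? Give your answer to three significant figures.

Set C_mix = 8.5: (Q·4.800 + 356.0·42.10) / (Q + 356.0) = 8.5
→ Q = 356.0·(42.10 − 8.5)/(8.5 − 4.800) = 3233 L/s.

3230 L/s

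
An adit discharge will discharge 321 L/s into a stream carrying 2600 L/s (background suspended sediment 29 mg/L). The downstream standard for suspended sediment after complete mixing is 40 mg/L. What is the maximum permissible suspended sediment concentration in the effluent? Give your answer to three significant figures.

129 mg/L

At the limit, (Qr·Cr + Qe·Cₑ)/(Qr + Qe) = 40:
Cₑ = (2921·40 − 2600·29.00) / 321.0 = 129.1 mg/L.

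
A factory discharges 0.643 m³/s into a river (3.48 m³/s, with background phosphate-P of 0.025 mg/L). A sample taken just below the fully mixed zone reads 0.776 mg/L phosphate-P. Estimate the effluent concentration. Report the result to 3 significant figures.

4.84 mg/L

Mass balance: 3.480·0.02500 + 0.6430·Cₑ = 4.123·0.7760
→ Cₑ = (4.123·0.7760 − 3.480·0.02500) / 0.6430 = 4.841 mg/L.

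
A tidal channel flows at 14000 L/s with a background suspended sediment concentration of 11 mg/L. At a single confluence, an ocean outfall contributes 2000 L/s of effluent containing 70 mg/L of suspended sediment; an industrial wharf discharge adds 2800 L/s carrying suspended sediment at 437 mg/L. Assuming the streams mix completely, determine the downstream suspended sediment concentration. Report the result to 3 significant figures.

Conservation of mass: C = (14000·11.00 + 2000·70.00 + 2800·437.0) / 18800 = 1518000/18800 = 80.72 mg/L.

80.7 mg/L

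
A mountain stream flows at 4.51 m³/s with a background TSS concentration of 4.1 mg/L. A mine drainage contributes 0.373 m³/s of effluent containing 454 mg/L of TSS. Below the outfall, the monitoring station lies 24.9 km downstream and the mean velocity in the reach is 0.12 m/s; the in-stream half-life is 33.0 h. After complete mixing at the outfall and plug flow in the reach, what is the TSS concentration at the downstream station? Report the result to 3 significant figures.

11.5 mg/L

Mixed concentration C = ΣQC/ΣQ = (4.510·4.100 + 0.3730·454.0) / 4.883 = 187.8/4.883 = 38.47 mg/L.
Travel time t = 24.9·1000 / 0.12 = 207500 s = 57.64 h.
Half-life 33.0 h → k = ln 2 / 33.0 = 0.02100 h⁻¹ = 0.5041 d⁻¹.
Applying C = C₀e^(−kt): 38.47 × 0.2980 = 11.46 mg/L.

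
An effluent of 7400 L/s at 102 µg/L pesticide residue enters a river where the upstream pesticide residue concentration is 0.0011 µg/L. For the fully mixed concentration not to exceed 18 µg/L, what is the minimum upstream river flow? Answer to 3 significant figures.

34500 L/s

Set C_mix = 18: (Q·0.001100 + 7400·102.0) / (Q + 7400) = 18
→ Q = 7400·(102.0 − 18)/(18 − 0.001100) = 34540 L/s.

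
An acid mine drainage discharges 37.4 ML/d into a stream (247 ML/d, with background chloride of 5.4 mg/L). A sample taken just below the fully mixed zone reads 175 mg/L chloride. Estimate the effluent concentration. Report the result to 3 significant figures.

Mass balance: 247.0·5.400 + 37.40·Cₑ = 284.4·175.0
→ Cₑ = (284.4·175.0 − 247.0·5.400) / 37.40 = 1295 mg/L.

1300 mg/L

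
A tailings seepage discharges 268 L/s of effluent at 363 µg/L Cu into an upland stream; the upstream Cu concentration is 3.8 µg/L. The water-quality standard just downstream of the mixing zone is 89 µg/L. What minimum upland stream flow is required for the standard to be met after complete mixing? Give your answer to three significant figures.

Set C_mix = 89: (Q·3.800 + 268.0·363.0) / (Q + 268.0) = 89
→ Q = 268.0·(363.0 − 89)/(89 − 3.800) = 861.9 L/s.

862 L/s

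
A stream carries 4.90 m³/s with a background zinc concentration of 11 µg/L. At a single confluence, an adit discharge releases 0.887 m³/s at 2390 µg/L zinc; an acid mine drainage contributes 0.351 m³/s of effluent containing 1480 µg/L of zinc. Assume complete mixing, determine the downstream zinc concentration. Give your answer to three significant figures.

439 µg/L

Flow-weighted average: C = (4.900·11.00 + 0.8870·2390 + 0.3510·1480) / 6.138 = 2693/6.138 = 438.8 µg/L.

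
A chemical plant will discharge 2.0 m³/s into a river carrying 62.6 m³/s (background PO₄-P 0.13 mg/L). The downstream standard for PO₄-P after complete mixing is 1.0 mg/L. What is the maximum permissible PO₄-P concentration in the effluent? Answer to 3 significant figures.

At the limit, (Qr·Cr + Qe·Cₑ)/(Qr + Qe) = 1.0:
Cₑ = (64.60·1.0 − 62.60·0.1300) / 2.000 = 28.23 mg/L.

28.2 mg/L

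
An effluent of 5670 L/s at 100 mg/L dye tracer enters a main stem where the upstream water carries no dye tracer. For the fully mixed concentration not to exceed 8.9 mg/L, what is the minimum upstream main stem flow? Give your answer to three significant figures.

58000 L/s

Set C_mix = 8.9: (Q·0 + 5670·100.0) / (Q + 5670) = 8.9
→ Q = 5670·(100.0 − 8.9)/(8.9 − 0) = 58040 L/s.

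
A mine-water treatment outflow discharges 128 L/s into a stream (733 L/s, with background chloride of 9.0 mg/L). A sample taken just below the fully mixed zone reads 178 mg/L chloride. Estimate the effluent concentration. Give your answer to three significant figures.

1150 mg/L

Mass balance: 733.0·9.000 + 128.0·Cₑ = 861.0·178.0
→ Cₑ = (861.0·178.0 − 733.0·9.000) / 128.0 = 1146 mg/L.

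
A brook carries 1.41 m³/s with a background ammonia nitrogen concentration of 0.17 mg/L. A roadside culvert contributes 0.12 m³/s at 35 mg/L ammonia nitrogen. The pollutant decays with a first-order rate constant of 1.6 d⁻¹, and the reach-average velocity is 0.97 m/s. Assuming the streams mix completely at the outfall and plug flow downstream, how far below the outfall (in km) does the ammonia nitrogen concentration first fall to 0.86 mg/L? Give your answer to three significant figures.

63.7 km

Flow-weighted average: C = (1.410·0.1700 + 0.1200·35.00) / 1.530 = 4.440/1.530 = 2.902 mg/L.
Set 2.902·exp(−k·t) = 0.86 → t = ln(2.902/0.86)/k = 65670 s = 18.24 h.
Distance = v·t = 0.97·65670 = 63700 m = 63.70 km.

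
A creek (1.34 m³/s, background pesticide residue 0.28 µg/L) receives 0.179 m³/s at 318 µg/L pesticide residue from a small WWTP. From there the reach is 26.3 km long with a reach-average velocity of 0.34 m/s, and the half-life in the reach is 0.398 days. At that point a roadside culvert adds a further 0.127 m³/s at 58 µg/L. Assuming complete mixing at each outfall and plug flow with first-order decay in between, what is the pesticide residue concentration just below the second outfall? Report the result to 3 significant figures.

11.8 µg/L

After mixing, C = (1.340·0.2800 + 0.1790·318.0) / 1.519 = 57.30/1.519 = 37.72 µg/L; combined flow 1.519 m³/s.
Travel time t = 26.3·1000 / 0.34 = 77350 s = 21.49 h.
Half-life 0.398 d → k = ln 2 / 0.398 = 1.742 d⁻¹.
First-order decay: C = 37.72·exp(−k·t) = 37.72·0.2103 = 7.933 µg/L.
At the second outfall, C = (1.519·7.933 + 0.1270·58.00) / (1.519 + 0.1270) = 11.80 µg/L.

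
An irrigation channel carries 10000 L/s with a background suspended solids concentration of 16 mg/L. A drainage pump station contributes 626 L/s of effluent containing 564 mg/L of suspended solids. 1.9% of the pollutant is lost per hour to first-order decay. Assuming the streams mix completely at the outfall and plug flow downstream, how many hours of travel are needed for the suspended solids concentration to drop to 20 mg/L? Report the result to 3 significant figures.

45.9 h

After mixing, C = (10000·16.00 + 626.0·564.0) / 10630 = 513100/10630 = 48.28 mg/L.
1.9%/h lost → k = −ln(1 − 0.019) = 0.01918 h⁻¹.
48.28·exp(−k·t) = 20 → t = ln(48.28/20)/k = 165400 s = 45.95 h.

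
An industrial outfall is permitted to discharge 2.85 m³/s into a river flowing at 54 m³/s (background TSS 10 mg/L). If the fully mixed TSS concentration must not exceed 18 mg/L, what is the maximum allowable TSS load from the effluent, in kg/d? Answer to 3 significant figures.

41800 kg/d

Mass balance at the limit: 54.00·10.00 + 2.850·Cₑ = 56.85·18 → Cₑ = 169.6 mg/L.
Load = 2.850 m³/s × 169.6 g/m³ × 86 400 s/d = 41760 kg/d.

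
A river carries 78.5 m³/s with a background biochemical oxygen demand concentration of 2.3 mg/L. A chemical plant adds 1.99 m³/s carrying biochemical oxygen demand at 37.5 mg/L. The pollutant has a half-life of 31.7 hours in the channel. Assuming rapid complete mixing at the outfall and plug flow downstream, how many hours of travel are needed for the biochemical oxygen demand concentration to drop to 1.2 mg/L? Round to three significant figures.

Mass balance: C = (78.50·2.300 + 1.990·37.50) / 80.49 = 255.2/80.49 = 3.170 mg/L.
Half-life 31.7 h → k = ln 2 / 31.7 = 0.02187 h⁻¹ = 0.5248 d⁻¹.
3.170·exp(−k·t) = 1.2 → t = ln(3.170/1.2)/k = 159900 s = 44.43 h.

44.4 h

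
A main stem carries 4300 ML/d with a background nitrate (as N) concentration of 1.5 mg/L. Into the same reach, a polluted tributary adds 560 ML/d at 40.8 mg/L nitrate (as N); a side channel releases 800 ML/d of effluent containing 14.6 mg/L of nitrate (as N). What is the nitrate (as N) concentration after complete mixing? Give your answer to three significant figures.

Conservation of mass: C = (4300·1.500 + 560.0·40.80 + 800.0·14.60) / 5660 = 40980/5660 = 7.240 mg/L.

7.24 mg/L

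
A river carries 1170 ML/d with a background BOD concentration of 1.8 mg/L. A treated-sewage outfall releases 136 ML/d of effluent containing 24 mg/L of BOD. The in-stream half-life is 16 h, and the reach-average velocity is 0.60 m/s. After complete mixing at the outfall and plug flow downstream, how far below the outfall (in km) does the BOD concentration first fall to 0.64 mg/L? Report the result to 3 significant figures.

92.7 km

Mass balance: C = (1170·1.800 + 136.0·24.00) / 1306 = 5370/1306 = 4.112 mg/L.
Half-life 16 h → k = ln 2 / 16 = 0.04332 h⁻¹ = 1.040 d⁻¹.
Set 4.112·exp(−k·t) = 0.64 → t = ln(4.112/0.64)/k = 154600 s = 42.94 h.
Distance = v·t = 0.60·154600 = 92750 m = 92.75 km.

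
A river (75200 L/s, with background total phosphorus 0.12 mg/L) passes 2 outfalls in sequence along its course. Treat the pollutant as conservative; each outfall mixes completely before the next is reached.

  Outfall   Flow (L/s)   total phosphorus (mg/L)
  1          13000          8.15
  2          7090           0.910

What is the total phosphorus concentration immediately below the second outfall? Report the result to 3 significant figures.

After outfall 1: Q = 75200 + 13000 = 88200 L/s; C = (75200·0.1200 + 13000·8.150)/88200 = 1.304 mg/L.
After outfall 2: Q = 88200 + 7090 = 95290 L/s; C = (88200·1.304 + 7090·0.9100)/95290 = 1.274 mg/L.

1.27 mg/L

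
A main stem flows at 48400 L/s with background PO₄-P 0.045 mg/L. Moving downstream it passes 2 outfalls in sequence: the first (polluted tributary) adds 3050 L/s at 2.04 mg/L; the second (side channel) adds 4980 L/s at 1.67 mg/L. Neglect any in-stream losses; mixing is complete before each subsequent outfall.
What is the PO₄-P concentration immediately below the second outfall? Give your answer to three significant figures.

0.296 mg/L

Below outfall 1: Q → 51450 L/s, C = (48400·0.04500 + 3050·2.040)/51450 = 0.1633 mg/L.
Below outfall 2: Q → 56430 L/s, C = (51450·0.1633 + 4980·1.670)/56430 = 0.2962 mg/L.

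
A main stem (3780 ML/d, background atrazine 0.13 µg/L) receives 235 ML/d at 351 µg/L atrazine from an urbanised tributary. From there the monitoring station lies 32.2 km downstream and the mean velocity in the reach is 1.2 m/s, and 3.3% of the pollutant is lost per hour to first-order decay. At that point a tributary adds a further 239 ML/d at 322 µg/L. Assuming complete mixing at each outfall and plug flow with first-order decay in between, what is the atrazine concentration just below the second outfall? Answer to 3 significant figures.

33.3 µg/L

Mixed concentration C = ΣQC/ΣQ = (3780·0.1300 + 235.0·351.0) / 4015 = 82980/4015 = 20.67 µg/L; combined flow 4015 ML/d.
Travel time t = 32.2·1000 / 1.2 = 26830 s = 7.454 h.
3.3%/h lost → k = −ln(1 − 0.033) = 0.03356 h⁻¹.
After decay, C = 20.67 × e^(−kt) = 20.67 × 0.7787 = 16.09 µg/L.
At the second outfall, C = (4015·16.09 + 239.0·322.0) / (4015 + 239.0) = 33.28 µg/L.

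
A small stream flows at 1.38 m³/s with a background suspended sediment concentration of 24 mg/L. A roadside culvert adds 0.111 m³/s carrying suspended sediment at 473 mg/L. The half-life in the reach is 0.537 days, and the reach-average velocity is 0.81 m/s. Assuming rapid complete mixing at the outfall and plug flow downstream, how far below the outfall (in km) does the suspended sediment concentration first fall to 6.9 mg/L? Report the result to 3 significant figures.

115 km

Flow-weighted average: C = (1.380·24.00 + 0.1110·473.0) / 1.491 = 85.62/1.491 = 57.43 mg/L.
Half-life 0.537 d → k = ln 2 / 0.537 = 1.291 d⁻¹.
Set 57.43·exp(−k·t) = 6.9 → t = ln(57.43/6.9)/k = 141800 s = 39.40 h.
Distance = v·t = 0.81·141800 = 114900 m = 114.9 km.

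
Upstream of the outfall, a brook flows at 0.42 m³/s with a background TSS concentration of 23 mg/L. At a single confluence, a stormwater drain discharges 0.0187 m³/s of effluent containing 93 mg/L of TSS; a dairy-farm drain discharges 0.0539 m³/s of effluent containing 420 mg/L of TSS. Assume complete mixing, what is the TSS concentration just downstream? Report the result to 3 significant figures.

69.1 mg/L

Flow-weighted average: C = (0.4200·23.00 + 0.01870·93.00 + 0.05390·420.0) / 0.4926 = 34.04/0.4926 = 69.10 mg/L.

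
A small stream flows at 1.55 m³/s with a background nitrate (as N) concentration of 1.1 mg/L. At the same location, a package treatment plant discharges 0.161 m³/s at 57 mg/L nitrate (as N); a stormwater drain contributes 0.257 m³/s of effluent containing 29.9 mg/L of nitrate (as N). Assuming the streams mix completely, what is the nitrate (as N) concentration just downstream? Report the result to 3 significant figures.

9.43 mg/L

Mixed concentration C = ΣQC/ΣQ = (1.550·1.100 + 0.1610·57.00 + 0.2570·29.90) / 1.968 = 18.57/1.968 = 9.434 mg/L.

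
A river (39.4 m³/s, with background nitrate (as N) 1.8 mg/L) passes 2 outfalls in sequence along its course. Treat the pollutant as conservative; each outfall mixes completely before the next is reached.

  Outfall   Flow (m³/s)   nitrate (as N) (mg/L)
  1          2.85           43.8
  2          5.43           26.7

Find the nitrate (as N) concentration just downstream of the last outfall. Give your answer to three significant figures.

After outfall 1: Q = 39.40 + 2.850 = 42.25 m³/s; C = (39.40·1.800 + 2.850·43.80)/42.25 = 4.633 mg/L.
After outfall 2: Q = 42.25 + 5.430 = 47.68 m³/s; C = (42.25·4.633 + 5.430·26.70)/47.68 = 7.146 mg/L.

7.15 mg/L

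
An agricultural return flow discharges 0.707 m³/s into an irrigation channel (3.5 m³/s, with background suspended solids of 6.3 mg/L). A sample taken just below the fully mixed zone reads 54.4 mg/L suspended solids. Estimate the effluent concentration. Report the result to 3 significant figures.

293 mg/L

Mass balance: 3.500·6.300 + 0.7070·Cₑ = 4.207·54.40
→ Cₑ = (4.207·54.40 − 3.500·6.300) / 0.7070 = 292.5 mg/L.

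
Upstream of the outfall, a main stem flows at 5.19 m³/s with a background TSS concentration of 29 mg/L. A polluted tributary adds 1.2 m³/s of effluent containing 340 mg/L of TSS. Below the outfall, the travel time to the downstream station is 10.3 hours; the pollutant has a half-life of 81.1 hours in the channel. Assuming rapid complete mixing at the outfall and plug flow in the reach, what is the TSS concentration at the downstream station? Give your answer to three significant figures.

80.0 mg/L

Mass balance: C = (5.190·29.00 + 1.200·340.0) / 6.390 = 558.5/6.390 = 87.40 mg/L.
Half-life 81.1 h → k = ln 2 / 81.1 = 0.008547 h⁻¹ = 0.2051 d⁻¹.
Decay over the reach: 87.40·exp(−kt) = 87.40·0.9157 = 80.04 mg/L.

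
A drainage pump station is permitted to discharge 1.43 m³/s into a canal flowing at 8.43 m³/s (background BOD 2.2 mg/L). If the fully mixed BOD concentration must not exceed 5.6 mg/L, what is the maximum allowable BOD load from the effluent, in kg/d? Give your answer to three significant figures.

Mass balance at the limit: 8.430·2.200 + 1.430·Cₑ = 9.860·5.6 → Cₑ = 25.64 mg/L.
Load = 1.430 m³/s × 25.64 g/m³ × 86 400 s/d = 3168 kg/d.

3170 kg/d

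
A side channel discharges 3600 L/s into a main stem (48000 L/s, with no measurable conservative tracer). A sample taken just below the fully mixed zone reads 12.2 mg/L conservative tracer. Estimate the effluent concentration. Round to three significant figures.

175 mg/L

Mass balance: 48000·0 + 3600·Cₑ = 51600·12.20
→ Cₑ = (51600·12.20 − 48000·0) / 3600 = 174.9 mg/L.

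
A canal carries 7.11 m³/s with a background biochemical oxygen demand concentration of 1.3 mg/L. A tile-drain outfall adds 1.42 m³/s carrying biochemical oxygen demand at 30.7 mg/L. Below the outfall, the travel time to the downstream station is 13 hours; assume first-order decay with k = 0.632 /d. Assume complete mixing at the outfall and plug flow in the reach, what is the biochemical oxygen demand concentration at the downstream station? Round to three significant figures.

Mass balance: C = (7.110·1.300 + 1.420·30.70) / 8.530 = 52.84/8.530 = 6.194 mg/L.
Decay over the reach: 6.194·exp(−kt) = 6.194·0.7101 = 4.399 mg/L.

4.40 mg/L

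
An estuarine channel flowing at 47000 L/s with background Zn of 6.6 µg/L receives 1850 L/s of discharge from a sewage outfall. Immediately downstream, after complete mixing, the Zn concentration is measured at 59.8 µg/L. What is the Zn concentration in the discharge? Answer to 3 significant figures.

Mass balance: 47000·6.600 + 1850·Cₑ = 48850·59.80
→ Cₑ = (48850·59.80 − 47000·6.600) / 1850 = 1411 µg/L.

1410 µg/L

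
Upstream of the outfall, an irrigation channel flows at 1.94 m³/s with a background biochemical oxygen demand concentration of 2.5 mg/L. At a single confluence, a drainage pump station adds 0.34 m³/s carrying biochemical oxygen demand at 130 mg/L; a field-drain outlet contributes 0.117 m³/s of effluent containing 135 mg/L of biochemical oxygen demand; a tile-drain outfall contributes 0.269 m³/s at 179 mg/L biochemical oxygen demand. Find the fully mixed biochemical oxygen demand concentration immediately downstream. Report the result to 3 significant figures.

Conservation of mass: C = (1.940·2.500 + 0.3400·130.0 + 0.1170·135.0 + 0.2690·179.0) / 2.666 = 113.0/2.666 = 42.38 mg/L.

42.4 mg/L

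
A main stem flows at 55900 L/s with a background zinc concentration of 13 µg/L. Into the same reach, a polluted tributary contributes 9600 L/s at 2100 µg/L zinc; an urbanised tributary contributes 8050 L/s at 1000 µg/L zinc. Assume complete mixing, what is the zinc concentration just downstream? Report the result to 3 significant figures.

393 µg/L

After mixing, C = (55900·13.00 + 9600·2100 + 8050·1000) / 73550 = 28940000/73550 = 393.4 µg/L.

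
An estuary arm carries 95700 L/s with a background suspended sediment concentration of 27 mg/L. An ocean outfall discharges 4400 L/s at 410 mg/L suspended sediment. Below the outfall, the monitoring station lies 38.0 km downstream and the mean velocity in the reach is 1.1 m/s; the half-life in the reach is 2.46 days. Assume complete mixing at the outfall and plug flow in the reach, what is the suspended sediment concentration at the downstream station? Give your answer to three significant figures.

Mixed concentration C = ΣQC/ΣQ = (95700·27.00 + 4400·410.0) / 100100 = 4388000/100100 = 43.84 mg/L.
Travel time t = 38.0·1000 / 1.1 = 34550 s = 9.596 h.
Half-life 2.46 d → k = ln 2 / 2.46 = 0.2818 d⁻¹.
Applying C = C₀e^(−kt): 43.84 × 0.8935 = 39.16 mg/L.

39.2 mg/L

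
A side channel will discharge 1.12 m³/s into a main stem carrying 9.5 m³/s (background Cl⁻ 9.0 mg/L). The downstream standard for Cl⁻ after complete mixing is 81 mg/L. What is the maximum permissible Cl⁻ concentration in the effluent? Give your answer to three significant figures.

692 mg/L

At the limit, (Qr·Cr + Qe·Cₑ)/(Qr + Qe) = 81:
Cₑ = (10.62·81 − 9.500·9.000) / 1.120 = 691.7 mg/L.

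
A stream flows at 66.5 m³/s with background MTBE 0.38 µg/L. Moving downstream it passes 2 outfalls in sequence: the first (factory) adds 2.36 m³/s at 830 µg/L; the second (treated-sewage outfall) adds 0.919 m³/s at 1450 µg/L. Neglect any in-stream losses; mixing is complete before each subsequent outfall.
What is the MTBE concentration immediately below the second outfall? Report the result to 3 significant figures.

After outfall 1: Q = 66.50 + 2.360 = 68.86 m³/s; C = (66.50·0.3800 + 2.360·830.0)/68.86 = 28.81 µg/L.
After outfall 2: Q = 68.86 + 0.9190 = 69.78 m³/s; C = (68.86·28.81 + 0.9190·1450)/69.78 = 47.53 µg/L.

47.5 µg/L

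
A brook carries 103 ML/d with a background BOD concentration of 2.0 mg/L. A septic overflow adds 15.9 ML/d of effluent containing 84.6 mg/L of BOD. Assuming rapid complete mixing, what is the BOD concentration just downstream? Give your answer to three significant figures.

13.0 mg/L

After mixing, C = (103.0·2.000 + 15.90·84.60) / 118.9 = 1551/118.9 = 13.05 mg/L.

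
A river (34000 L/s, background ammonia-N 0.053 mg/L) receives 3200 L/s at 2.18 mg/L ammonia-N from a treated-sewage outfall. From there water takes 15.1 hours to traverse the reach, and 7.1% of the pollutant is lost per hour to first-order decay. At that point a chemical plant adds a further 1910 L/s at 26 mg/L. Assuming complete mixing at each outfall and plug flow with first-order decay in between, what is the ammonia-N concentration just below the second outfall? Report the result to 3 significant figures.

1.34 mg/L

After mixing, C = (34000·0.05300 + 3200·2.180) / 37200 = 8778/37200 = 0.2360 mg/L; combined flow 37200 L/s.
7.1%/h lost → k = −ln(1 − 0.071) = 0.07365 h⁻¹.
After decay, C = 0.2360 × e^(−kt) = 0.2360 × 0.3289 = 0.07761 mg/L.
Second outfall: C = (37200·0.07761 + 1910·26.00)/39110 = 1.344 mg/L.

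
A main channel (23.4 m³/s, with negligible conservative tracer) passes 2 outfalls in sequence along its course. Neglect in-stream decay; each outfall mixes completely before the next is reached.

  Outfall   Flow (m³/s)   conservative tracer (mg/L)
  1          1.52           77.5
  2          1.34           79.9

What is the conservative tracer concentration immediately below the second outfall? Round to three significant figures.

8.56 mg/L

Outfall 1: combined Q = 24.92 m³/s; C = (23.40·0 + 1.520·77.50)/24.92 = 4.727 mg/L.
Outfall 2: combined Q = 26.26 m³/s; C = (24.92·4.727 + 1.340·79.90)/26.26 = 8.563 mg/L.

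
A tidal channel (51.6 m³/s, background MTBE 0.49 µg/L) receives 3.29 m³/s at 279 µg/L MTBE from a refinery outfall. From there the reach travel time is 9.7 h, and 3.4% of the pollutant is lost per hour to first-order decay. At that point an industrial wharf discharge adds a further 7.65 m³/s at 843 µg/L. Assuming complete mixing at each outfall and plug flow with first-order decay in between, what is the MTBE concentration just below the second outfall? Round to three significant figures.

114 µg/L

Conservation of mass: C = (51.60·0.4900 + 3.290·279.0) / 54.89 = 943.2/54.89 = 17.18 µg/L; combined flow 54.89 m³/s.
3.4%/h lost → k = −ln(1 − 0.034) = 0.03459 h⁻¹.
After decay, C = 17.18 × e^(−kt) = 17.18 × 0.7150 = 12.29 µg/L.
Second outfall: C = (54.89·12.29 + 7.650·843.0)/62.54 = 113.9 µg/L.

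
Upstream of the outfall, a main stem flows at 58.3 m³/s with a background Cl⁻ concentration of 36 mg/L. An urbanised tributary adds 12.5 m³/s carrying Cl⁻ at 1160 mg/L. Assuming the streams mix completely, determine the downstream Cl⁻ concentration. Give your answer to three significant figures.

234 mg/L

Mixed concentration C = ΣQC/ΣQ = (58.30·36.00 + 12.50·1160) / 70.80 = 16600/70.80 = 234.4 mg/L.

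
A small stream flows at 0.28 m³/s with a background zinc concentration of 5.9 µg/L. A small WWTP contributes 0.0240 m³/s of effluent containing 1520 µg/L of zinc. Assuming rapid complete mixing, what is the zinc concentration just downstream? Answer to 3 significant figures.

125 µg/L

Mass balance: C = (0.2800·5.900 + 0.02400·1520) / 0.3040 = 38.13/0.3040 = 125.4 µg/L.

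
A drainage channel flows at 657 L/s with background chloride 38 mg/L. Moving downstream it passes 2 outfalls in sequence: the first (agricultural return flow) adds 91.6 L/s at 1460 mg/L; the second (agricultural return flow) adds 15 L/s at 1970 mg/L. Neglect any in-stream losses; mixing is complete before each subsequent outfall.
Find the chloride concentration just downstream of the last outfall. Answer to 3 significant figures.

247 mg/L

Outfall 1: combined Q = 748.6 L/s; C = (657.0·38.00 + 91.60·1460)/748.6 = 212.0 mg/L.
Outfall 2: combined Q = 763.6 L/s; C = (748.6·212.0 + 15.00·1970)/763.6 = 246.5 mg/L.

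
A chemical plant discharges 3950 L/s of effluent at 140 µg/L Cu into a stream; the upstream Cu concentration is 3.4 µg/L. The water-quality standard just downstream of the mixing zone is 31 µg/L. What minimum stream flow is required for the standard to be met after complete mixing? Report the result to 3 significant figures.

15600 L/s

Set C_mix = 31: (Q·3.400 + 3950·140.0) / (Q + 3950) = 31
→ Q = 3950·(140.0 − 31)/(31 − 3.400) = 15600 L/s.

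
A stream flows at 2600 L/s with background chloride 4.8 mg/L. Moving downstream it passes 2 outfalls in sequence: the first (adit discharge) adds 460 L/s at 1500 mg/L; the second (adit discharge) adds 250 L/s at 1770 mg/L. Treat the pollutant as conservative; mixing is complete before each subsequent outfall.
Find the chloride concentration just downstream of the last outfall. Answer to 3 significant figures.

After outfall 1: Q = 2600 + 460.0 = 3060 L/s; C = (2600·4.800 + 460.0·1500)/3060 = 229.6 mg/L.
After outfall 2: Q = 3060 + 250.0 = 3310 L/s; C = (3060·229.6 + 250.0·1770)/3310 = 345.9 mg/L.

346 mg/L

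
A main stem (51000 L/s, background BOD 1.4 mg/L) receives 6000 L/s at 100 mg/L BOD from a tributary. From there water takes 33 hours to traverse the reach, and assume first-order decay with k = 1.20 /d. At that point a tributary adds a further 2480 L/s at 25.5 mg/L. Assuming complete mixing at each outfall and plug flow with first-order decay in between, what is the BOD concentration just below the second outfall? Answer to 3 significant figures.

Mass balance: C = (51000·1.400 + 6000·100.0) / 57000 = 671400/57000 = 11.78 mg/L; combined flow 57000 L/s.
After decay, C = 11.78 × e^(−kt) = 11.78 × 0.1920 = 2.262 mg/L.
Second outfall: C = (57000·2.262 + 2480·25.50)/59480 = 3.231 mg/L.

3.23 mg/L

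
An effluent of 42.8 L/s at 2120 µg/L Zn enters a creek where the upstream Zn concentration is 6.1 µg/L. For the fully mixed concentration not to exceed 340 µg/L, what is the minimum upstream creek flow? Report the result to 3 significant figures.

228 L/s

Set C_mix = 340: (Q·6.100 + 42.80·2120) / (Q + 42.80) = 340
→ Q = 42.80·(2120 − 340)/(340 − 6.100) = 228.2 L/s.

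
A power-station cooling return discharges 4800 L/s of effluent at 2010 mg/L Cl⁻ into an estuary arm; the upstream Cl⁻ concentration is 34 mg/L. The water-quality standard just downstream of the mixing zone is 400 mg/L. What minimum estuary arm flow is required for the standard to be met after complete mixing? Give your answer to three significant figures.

Set C_mix = 400: (Q·34.00 + 4800·2010) / (Q + 4800) = 400
→ Q = 4800·(2010 − 400)/(400 − 34.00) = 21110 L/s.

21100 L/s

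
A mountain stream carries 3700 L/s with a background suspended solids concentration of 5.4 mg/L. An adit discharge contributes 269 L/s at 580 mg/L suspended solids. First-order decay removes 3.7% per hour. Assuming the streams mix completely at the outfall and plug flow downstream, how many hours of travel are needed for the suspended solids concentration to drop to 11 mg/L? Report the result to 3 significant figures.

After mixing, C = (3700·5.400 + 269.0·580.0) / 3969 = 176000/3969 = 44.34 mg/L.
3.7%/h lost → k = −ln(1 − 0.037) = 0.03770 h⁻¹.
44.34·exp(−k·t) = 11 → t = ln(44.34/11)/k = 133100 s = 36.98 h.

37.0 h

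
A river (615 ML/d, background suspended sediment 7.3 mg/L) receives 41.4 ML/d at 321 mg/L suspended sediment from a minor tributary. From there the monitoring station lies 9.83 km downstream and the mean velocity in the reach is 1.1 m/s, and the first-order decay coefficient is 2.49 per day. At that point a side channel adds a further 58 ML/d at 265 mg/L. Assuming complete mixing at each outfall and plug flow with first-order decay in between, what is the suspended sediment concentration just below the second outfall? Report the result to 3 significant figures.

40.8 mg/L

Mass balance: C = (615.0·7.300 + 41.40·321.0) / 656.4 = 17780/656.4 = 27.09 mg/L; combined flow 656.4 ML/d.
Travel time t = 9.83·1000 / 1.1 = 8936 s = 2.482 h.
Decay over the reach: 27.09·exp(−kt) = 27.09·0.7729 = 20.94 mg/L.
At the second outfall, C = (656.4·20.94 + 58.00·265.0) / (656.4 + 58.00) = 40.75 mg/L.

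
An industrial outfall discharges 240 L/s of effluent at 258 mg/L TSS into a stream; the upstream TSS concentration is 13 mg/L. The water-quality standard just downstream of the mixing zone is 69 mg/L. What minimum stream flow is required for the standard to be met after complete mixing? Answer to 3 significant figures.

Set C_mix = 69: (Q·13.00 + 240.0·258.0) / (Q + 240.0) = 69
→ Q = 240.0·(258.0 − 69)/(69 − 13.00) = 810.0 L/s.

810 L/s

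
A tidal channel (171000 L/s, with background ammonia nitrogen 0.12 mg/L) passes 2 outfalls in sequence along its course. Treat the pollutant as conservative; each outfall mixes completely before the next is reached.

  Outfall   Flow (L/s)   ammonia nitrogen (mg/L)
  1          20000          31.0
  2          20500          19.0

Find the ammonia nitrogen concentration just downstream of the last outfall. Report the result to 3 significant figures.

4.87 mg/L

After outfall 1: Q = 171000 + 20000 = 191000 L/s; C = (171000·0.1200 + 20000·31.00)/191000 = 3.354 mg/L.
After outfall 2: Q = 191000 + 20500 = 211500 L/s; C = (191000·3.354 + 20500·19.00)/211500 = 4.870 mg/L.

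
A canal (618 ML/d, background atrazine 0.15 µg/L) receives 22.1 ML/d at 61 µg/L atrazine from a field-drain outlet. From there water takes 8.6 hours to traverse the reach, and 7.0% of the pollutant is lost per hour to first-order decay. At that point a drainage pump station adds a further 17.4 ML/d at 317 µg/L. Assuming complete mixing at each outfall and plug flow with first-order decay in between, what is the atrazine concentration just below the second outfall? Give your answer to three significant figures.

9.56 µg/L

Flow-weighted average: C = (618.0·0.1500 + 22.10·61.00) / 640.1 = 1441/640.1 = 2.251 µg/L; combined flow 640.1 ML/d.
7.0%/h lost → k = −ln(1 − 0.07) = 0.07257 h⁻¹.
After decay, C = 2.251 × e^(−kt) = 2.251 × 0.5357 = 1.206 µg/L.
Second outfall: C = (640.1·1.206 + 17.40·317.0)/657.5 = 9.563 µg/L.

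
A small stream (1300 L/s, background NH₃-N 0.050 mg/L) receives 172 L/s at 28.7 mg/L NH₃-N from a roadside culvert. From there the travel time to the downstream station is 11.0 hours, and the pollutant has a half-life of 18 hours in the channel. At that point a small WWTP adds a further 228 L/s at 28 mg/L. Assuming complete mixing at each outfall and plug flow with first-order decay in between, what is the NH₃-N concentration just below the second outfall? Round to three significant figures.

5.68 mg/L

After mixing, C = (1300·0.05000 + 172.0·28.70) / 1472 = 5001/1472 = 3.398 mg/L; combined flow 1472 L/s.
Half-life 18 h → k = ln 2 / 18 = 0.03851 h⁻¹ = 0.9242 d⁻¹.
After decay, C = 3.398 × e^(−kt) = 3.398 × 0.6547 = 2.224 mg/L.
Second outfall: C = (1472·2.224 + 228.0·28.00)/1700 = 5.681 mg/L.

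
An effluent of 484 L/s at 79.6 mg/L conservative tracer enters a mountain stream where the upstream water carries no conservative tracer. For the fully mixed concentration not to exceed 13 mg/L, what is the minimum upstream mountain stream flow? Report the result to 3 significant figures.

2480 L/s

Set C_mix = 13: (Q·0 + 484.0·79.60) / (Q + 484.0) = 13
→ Q = 484.0·(79.60 − 13)/(13 − 0) = 2480 L/s.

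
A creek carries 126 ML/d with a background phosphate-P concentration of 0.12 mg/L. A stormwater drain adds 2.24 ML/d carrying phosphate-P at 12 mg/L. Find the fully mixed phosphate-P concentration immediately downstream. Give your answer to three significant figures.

Mixed concentration C = ΣQC/ΣQ = (126.0·0.1200 + 2.240·12.00) / 128.2 = 42.00/128.2 = 0.3275 mg/L.

0.328 mg/L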